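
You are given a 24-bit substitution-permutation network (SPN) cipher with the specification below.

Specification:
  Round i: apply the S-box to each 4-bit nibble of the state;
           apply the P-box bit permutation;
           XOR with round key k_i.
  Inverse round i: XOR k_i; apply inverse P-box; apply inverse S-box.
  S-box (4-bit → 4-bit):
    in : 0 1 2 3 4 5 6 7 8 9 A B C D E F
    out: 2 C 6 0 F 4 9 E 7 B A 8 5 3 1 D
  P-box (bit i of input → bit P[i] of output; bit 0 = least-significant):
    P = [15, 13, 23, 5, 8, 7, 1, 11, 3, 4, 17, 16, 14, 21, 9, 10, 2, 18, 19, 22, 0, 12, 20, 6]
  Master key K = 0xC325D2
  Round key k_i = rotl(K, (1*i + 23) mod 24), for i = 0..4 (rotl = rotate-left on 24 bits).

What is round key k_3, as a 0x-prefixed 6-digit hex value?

K = 0xC325D2
k_0 = rotl(K, (1*0+23) mod 24) = rotl(K, 23) = 0x6192E9
k_1 = rotl(K, (1*1+23) mod 24) = rotl(K, 0) = 0xC325D2
k_2 = rotl(K, (1*2+23) mod 24) = rotl(K, 1) = 0x864BA5
k_3 = rotl(K, (1*3+23) mod 24) = rotl(K, 2) = 0x0C974B

0x0C974B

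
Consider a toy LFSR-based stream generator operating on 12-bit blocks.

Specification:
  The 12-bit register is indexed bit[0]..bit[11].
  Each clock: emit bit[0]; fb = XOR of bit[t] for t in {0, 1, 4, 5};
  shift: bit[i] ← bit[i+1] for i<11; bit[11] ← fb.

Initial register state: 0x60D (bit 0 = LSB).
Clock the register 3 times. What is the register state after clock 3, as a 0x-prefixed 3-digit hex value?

reg_0 = 0x60D
clock 1: out=1, reg = 0xB06
clock 2: out=0, reg = 0xD83
clock 3: out=1, reg = 0x6C1

0x6C1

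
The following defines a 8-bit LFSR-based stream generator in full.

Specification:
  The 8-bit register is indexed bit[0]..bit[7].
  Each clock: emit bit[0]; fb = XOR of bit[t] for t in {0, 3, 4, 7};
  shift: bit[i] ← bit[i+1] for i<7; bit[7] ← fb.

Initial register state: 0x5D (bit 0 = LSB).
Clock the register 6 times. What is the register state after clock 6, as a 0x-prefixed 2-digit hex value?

reg_0 = 0x5D
clock 1: out=1, reg = 0xAE
clock 2: out=0, reg = 0x57
clock 3: out=1, reg = 0x2B
clock 4: out=1, reg = 0x15
clock 5: out=1, reg = 0x0A
clock 6: out=0, reg = 0x85

0x85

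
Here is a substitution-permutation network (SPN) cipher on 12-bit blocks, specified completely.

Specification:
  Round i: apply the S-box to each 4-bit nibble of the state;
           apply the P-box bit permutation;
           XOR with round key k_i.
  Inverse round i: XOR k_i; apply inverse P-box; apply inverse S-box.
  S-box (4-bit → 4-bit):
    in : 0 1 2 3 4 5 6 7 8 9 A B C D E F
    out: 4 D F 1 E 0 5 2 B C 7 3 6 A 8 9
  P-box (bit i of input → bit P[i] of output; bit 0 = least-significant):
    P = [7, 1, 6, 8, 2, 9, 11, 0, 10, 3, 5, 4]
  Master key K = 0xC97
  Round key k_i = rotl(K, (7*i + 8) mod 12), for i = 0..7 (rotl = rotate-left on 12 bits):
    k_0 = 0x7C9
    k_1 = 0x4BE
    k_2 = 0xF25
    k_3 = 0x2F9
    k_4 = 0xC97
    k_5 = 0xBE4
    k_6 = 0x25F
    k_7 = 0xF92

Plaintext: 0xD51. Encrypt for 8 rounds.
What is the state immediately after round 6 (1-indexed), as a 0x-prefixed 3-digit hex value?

0x08F

s_0 = plaintext = 0xD51
s_1 = Round(s_0, k_0) = 0x611
s_2 = Round(s_1, k_1) = 0x95B
s_3 = Round(s_2, k_2) = 0xF97
s_4 = Round(s_3, k_3) = 0xEEA
s_5 = Round(s_4, k_4) = 0xC44
s_6 = Round(s_5, k_5) = 0x08F
s_7 = Round(s_6, k_6) = 0x1FA
s_8 = Round(s_7, k_7) = 0xB65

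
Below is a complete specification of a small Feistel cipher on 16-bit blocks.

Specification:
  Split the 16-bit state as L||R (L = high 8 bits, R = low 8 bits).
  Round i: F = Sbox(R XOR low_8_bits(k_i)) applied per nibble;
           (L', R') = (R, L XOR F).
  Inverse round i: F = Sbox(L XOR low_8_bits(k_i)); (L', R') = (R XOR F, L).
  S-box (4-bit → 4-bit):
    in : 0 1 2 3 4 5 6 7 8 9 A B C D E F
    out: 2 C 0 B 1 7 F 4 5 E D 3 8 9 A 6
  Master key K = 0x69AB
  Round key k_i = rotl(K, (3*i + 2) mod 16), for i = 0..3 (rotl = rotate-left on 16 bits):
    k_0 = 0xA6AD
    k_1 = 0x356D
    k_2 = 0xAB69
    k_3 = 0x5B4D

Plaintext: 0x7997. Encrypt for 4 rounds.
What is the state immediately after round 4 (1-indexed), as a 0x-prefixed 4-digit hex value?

s_0 = plaintext = 0x7997
s_1 = Round(s_0, k_0) = 0x97C4
s_2 = Round(s_1, k_1) = 0xC449
s_3 = Round(s_2, k_2) = 0x49C6
s_4 = Round(s_3, k_3) = 0xC61A

0xC61A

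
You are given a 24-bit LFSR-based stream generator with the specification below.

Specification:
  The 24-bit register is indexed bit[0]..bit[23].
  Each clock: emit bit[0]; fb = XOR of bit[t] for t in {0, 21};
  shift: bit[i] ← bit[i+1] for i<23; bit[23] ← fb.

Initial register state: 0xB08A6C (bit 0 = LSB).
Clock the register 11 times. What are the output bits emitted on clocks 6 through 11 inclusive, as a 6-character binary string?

110010

reg_0 = 0xB08A6C
clock 1: out=0, reg = 0xD84536
clock 2: out=0, reg = 0x6C229B
clock 3: out=1, reg = 0x36114D
clock 4: out=1, reg = 0x1B08A6
clock 5: out=0, reg = 0x0D8453
clock 6: out=1, reg = 0x86C229
clock 7: out=1, reg = 0xC36114
clock 8: out=0, reg = 0x61B08A
clock 9: out=0, reg = 0xB0D845
clock 10: out=1, reg = 0x586C22
clock 11: out=0, reg = 0x2C3611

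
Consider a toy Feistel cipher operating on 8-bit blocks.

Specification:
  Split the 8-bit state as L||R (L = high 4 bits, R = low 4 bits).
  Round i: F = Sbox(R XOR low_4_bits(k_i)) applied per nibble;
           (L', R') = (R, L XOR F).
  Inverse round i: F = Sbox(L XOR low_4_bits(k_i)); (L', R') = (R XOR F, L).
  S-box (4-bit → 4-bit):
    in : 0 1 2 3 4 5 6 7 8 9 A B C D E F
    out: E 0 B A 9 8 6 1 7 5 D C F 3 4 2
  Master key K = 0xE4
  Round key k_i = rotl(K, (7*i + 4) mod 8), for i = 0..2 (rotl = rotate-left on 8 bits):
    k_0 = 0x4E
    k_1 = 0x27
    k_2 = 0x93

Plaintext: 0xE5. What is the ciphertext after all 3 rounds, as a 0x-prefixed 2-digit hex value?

0xD6

s_0 = plaintext = 0xE5
s_1 = Round(s_0, k_0) = 0x52
s_2 = Round(s_1, k_1) = 0x2D
s_3 = Round(s_2, k_2) = 0xD6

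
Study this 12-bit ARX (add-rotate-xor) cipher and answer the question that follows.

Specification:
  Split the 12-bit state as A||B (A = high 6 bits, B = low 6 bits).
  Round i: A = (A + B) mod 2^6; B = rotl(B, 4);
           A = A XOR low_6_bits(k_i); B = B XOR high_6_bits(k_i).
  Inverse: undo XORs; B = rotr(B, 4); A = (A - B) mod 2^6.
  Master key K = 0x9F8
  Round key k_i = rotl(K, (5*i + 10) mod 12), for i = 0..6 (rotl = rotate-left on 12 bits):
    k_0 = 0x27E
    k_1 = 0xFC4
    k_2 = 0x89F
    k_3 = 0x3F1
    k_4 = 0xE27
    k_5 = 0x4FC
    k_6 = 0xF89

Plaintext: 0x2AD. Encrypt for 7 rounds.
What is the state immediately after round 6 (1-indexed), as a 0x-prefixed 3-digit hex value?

0xCF5

s_0 = plaintext = 0x2AD
s_1 = Round(s_0, k_0) = 0x252
s_2 = Round(s_1, k_1) = 0x7DB
s_3 = Round(s_2, k_2) = 0x954
s_4 = Round(s_3, k_3) = 0x20A
s_5 = Round(s_4, k_4) = 0xD5A
s_6 = Round(s_5, k_5) = 0xCF5
s_7 = Round(s_6, k_6) = 0x863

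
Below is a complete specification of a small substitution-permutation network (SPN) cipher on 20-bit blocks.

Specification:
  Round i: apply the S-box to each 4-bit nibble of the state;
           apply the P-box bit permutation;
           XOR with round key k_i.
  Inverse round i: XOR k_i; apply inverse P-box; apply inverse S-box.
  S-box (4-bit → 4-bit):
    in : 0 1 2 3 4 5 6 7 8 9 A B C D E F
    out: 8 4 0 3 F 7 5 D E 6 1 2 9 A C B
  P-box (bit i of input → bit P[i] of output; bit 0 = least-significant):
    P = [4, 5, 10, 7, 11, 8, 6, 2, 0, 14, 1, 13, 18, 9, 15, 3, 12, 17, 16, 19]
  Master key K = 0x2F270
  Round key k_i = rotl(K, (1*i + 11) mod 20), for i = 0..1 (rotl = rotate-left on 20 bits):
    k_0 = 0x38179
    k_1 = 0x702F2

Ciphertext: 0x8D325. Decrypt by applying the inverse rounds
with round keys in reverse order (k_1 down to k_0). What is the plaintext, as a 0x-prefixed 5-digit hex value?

s_0 = ciphertext = 0x8D325
s_1 = InvRound(s_0, k_1) = 0x4658C
s_2 = InvRound(s_1, k_0) = 0x96FE4

0x96FE4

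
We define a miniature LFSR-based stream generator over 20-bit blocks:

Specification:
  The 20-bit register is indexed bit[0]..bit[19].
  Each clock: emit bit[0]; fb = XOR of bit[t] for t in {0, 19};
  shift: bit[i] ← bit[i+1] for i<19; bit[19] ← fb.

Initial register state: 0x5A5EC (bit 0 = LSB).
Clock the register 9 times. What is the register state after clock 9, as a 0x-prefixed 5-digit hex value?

reg_0 = 0x5A5EC
clock 1: out=0, reg = 0x2D2F6
clock 2: out=0, reg = 0x1697B
clock 3: out=1, reg = 0x8B4BD
clock 4: out=1, reg = 0x45A5E
clock 5: out=0, reg = 0x22D2F
clock 6: out=1, reg = 0x91697
clock 7: out=1, reg = 0x48B4B
clock 8: out=1, reg = 0xA45A5
clock 9: out=1, reg = 0x522D2

0x522D2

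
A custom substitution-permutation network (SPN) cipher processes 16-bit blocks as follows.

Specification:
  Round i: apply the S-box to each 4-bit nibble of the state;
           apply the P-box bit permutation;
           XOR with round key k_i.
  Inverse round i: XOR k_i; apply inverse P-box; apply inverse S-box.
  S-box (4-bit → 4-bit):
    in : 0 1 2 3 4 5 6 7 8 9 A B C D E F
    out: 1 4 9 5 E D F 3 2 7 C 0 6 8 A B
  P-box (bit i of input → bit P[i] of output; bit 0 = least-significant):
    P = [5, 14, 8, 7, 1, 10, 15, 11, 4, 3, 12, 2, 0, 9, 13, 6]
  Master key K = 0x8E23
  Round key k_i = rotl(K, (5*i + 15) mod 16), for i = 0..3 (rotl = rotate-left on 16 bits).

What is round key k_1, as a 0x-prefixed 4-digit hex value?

K = 0x8E23
k_0 = rotl(K, (5*0+15) mod 16) = rotl(K, 15) = 0xC711
k_1 = rotl(K, (5*1+15) mod 16) = rotl(K, 4) = 0xE238

0xE238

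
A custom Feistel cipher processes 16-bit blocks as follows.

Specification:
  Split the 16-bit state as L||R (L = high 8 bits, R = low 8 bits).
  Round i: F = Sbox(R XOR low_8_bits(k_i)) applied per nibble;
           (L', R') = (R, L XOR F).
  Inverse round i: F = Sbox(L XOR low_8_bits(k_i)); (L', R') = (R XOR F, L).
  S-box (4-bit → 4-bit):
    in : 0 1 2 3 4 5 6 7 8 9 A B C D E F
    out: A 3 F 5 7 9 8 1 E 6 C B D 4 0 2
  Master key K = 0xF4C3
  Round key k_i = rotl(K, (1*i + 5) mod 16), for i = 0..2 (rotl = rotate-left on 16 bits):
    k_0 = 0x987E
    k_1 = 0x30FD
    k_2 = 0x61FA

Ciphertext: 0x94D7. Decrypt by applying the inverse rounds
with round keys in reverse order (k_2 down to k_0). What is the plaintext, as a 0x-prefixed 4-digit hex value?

0xAF58

s_0 = ciphertext = 0x94D7
s_1 = InvRound(s_0, k_2) = 0x5794
s_2 = InvRound(s_1, k_1) = 0x5857
s_3 = InvRound(s_2, k_0) = 0xAF58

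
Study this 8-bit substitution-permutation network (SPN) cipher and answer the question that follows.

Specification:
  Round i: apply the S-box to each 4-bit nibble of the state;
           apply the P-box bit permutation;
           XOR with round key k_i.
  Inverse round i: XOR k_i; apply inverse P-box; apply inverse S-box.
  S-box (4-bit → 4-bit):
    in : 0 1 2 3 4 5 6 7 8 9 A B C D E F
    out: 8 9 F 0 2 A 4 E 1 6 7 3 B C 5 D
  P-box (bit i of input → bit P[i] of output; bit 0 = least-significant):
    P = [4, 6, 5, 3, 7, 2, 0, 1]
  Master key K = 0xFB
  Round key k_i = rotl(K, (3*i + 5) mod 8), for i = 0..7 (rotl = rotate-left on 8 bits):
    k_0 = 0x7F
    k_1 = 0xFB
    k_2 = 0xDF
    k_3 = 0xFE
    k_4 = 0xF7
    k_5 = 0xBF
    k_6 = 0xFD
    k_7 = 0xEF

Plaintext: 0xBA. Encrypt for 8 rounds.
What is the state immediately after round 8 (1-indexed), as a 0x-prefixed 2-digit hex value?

0x56

s_0 = plaintext = 0xBA
s_1 = Round(s_0, k_0) = 0x8B
s_2 = Round(s_1, k_1) = 0x2B
s_3 = Round(s_2, k_2) = 0x08
s_4 = Round(s_3, k_3) = 0xEC
s_5 = Round(s_4, k_4) = 0x2E
s_6 = Round(s_5, k_5) = 0x08
s_7 = Round(s_6, k_6) = 0xEF
s_8 = Round(s_7, k_7) = 0x56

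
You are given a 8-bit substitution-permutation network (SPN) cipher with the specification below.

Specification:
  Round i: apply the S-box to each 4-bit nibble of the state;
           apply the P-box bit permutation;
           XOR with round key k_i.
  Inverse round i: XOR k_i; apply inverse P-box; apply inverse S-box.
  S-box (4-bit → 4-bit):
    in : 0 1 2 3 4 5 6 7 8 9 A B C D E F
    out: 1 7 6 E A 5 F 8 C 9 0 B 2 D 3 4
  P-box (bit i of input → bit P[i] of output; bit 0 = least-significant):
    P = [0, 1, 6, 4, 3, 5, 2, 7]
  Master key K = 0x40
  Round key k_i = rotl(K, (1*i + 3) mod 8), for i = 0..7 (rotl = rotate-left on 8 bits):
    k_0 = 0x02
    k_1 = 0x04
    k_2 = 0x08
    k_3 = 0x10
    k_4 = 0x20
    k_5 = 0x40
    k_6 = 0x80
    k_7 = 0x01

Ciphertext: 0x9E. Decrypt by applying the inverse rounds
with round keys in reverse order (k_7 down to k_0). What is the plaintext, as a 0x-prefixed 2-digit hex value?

0xE6

s_0 = ciphertext = 0x9E
s_1 = InvRound(s_0, k_7) = 0xDB
s_2 = InvRound(s_1, k_6) = 0x06
s_3 = InvRound(s_2, k_5) = 0xF2
s_4 = InvRound(s_3, k_4) = 0x73
s_5 = InvRound(s_4, k_3) = 0xC1
s_6 = InvRound(s_5, k_2) = 0x95
s_7 = InvRound(s_6, k_1) = 0x79
s_8 = InvRound(s_7, k_0) = 0xE6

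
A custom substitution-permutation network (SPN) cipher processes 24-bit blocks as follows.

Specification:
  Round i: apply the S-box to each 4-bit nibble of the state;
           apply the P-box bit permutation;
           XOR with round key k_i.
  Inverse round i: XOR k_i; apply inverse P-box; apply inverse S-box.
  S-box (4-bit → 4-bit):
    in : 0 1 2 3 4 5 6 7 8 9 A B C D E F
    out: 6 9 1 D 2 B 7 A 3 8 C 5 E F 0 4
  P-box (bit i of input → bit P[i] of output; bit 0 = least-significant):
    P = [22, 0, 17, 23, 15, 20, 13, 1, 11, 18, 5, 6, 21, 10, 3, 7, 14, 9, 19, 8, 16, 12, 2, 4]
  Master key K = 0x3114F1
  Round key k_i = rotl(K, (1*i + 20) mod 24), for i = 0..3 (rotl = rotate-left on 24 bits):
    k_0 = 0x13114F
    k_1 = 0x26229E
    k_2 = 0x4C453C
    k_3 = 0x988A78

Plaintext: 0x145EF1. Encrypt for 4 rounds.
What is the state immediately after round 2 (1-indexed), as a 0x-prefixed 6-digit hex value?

0x10C250

s_0 = plaintext = 0x145EF1
s_1 = Round(s_0, k_0) = 0xF237DF
s_2 = Round(s_1, k_1) = 0x10C250
s_3 = Round(s_2, k_2) = 0x57CBA7
s_4 = Round(s_3, k_3) = 0x19B5C3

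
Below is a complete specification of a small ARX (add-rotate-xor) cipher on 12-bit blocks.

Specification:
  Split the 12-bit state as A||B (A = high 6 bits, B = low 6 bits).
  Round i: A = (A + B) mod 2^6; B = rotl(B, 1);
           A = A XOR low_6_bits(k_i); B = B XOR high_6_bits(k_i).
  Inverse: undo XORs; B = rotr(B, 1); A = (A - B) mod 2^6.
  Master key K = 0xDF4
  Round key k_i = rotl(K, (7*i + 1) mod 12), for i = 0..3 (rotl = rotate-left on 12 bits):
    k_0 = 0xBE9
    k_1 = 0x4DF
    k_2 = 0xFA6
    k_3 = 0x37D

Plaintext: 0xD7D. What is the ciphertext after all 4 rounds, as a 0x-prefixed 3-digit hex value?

s_0 = plaintext = 0xD7D
s_1 = Round(s_0, k_0) = 0x6D4
s_2 = Round(s_1, k_1) = 0xC3B
s_3 = Round(s_2, k_2) = 0x349
s_4 = Round(s_3, k_3) = 0xADF

0xADF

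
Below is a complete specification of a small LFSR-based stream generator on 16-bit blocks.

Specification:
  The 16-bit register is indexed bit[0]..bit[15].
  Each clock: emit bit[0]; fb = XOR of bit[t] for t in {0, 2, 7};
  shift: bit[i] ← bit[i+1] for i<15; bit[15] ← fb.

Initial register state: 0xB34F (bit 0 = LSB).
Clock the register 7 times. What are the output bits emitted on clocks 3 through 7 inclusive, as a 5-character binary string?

11001

reg_0 = 0xB34F
clock 1: out=1, reg = 0x59A7
clock 2: out=1, reg = 0xACD3
clock 3: out=1, reg = 0x5669
clock 4: out=1, reg = 0xAB34
clock 5: out=0, reg = 0xD59A
clock 6: out=0, reg = 0xEACD
clock 7: out=1, reg = 0xF566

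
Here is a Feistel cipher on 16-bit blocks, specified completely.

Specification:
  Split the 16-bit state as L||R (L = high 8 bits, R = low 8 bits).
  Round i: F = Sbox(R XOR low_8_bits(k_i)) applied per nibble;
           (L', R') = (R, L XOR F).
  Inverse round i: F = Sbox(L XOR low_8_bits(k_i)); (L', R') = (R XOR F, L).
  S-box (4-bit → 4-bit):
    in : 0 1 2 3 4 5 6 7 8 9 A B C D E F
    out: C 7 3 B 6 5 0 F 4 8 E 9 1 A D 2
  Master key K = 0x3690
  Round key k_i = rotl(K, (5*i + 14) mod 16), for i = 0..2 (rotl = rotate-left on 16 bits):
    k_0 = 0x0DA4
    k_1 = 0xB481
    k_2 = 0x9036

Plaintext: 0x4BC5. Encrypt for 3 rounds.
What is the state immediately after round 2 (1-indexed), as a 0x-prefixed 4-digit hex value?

0x4CDF

s_0 = plaintext = 0x4BC5
s_1 = Round(s_0, k_0) = 0xC54C
s_2 = Round(s_1, k_1) = 0x4CDF
s_3 = Round(s_2, k_2) = 0xDF94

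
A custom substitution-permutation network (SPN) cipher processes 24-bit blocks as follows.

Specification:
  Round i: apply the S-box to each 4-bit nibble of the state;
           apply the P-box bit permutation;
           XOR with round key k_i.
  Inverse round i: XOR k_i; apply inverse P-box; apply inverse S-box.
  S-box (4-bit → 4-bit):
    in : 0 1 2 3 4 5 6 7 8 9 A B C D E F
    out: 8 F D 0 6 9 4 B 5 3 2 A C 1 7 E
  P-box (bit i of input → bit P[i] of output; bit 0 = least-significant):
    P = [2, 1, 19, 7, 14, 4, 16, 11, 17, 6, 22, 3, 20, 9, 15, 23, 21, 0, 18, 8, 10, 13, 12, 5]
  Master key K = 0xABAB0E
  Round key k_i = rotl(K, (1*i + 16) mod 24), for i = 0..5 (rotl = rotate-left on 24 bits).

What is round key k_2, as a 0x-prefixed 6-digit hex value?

K = 0xABAB0E
k_0 = rotl(K, (1*0+16) mod 24) = rotl(K, 16) = 0x0EABAB
k_1 = rotl(K, (1*1+16) mod 24) = rotl(K, 17) = 0x1D5756
k_2 = rotl(K, (1*2+16) mod 24) = rotl(K, 18) = 0x3AAEAC

0x3AAEAC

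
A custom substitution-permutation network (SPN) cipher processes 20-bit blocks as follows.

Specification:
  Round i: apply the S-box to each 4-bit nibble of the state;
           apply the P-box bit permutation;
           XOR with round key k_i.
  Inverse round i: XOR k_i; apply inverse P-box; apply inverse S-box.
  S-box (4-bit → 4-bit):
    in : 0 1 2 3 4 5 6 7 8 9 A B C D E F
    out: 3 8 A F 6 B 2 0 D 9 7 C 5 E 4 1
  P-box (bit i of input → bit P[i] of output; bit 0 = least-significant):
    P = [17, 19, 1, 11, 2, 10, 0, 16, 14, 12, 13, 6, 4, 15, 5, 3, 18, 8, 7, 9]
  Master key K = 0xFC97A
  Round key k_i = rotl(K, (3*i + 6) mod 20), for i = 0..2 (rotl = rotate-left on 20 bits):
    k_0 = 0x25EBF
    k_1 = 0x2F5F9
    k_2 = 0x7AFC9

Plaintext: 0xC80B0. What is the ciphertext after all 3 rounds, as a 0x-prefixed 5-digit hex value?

0xB3213

s_0 = plaintext = 0xC80B0
s_1 = Round(s_0, k_0) = 0xD0E06
s_2 = Round(s_1, k_1) = 0xA526D
s_3 = Round(s_2, k_2) = 0xB3213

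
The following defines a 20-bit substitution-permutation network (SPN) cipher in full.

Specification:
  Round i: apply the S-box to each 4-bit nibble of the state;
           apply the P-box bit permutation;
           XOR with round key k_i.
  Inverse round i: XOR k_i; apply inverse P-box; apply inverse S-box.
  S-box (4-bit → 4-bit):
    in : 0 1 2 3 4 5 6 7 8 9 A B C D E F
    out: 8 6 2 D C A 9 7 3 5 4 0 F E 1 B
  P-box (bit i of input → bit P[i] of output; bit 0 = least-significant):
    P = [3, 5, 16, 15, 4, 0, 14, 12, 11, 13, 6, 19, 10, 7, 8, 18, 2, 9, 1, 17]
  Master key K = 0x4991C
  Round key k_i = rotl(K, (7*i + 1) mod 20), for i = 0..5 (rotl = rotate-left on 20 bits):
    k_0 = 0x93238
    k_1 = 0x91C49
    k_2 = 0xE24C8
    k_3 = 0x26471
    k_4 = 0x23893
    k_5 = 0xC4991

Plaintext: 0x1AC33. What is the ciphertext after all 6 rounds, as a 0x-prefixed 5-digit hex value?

0x4972C

s_0 = plaintext = 0x1AC33
s_1 = Round(s_0, k_0) = 0x0C962
s_2 = Round(s_1, k_1) = 0xF01B9
s_3 = Round(s_2, k_2) = 0x90684
s_4 = Round(s_3, k_3) = 0xFEC66
s_5 = Round(s_4, k_4) = 0x886CF
s_6 = Round(s_5, k_5) = 0x4972C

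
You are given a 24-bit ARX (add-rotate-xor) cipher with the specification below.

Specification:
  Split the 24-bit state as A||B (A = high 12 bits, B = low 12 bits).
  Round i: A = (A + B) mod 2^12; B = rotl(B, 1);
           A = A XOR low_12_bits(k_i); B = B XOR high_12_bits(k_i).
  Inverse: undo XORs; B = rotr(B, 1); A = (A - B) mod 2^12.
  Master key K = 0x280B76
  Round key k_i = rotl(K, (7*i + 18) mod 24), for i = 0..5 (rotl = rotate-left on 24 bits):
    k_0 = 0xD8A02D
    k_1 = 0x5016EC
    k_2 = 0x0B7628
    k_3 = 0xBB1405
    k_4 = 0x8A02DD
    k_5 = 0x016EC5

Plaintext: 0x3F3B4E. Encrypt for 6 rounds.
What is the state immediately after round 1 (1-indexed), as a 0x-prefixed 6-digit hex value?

s_0 = plaintext = 0x3F3B4E
s_1 = Round(s_0, k_0) = 0xF6CB17
s_2 = Round(s_1, k_1) = 0xC6F32E
s_3 = Round(s_2, k_2) = 0x9B56EB
s_4 = Round(s_3, k_3) = 0x4A5667
s_5 = Round(s_4, k_4) = 0x9D146E
s_6 = Round(s_5, k_5) = 0x0FA8CA

0xF6CB17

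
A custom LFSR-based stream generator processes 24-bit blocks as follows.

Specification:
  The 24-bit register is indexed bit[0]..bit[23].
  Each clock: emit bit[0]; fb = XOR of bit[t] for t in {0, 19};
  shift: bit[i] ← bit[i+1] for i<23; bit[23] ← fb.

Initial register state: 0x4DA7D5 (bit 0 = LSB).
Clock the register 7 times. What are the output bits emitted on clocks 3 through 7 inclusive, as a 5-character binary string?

reg_0 = 0x4DA7D5
clock 1: out=1, reg = 0x26D3EA
clock 2: out=0, reg = 0x1369F5
clock 3: out=1, reg = 0x89B4FA
clock 4: out=0, reg = 0xC4DA7D
clock 5: out=1, reg = 0xE26D3E
clock 6: out=0, reg = 0x71369F
clock 7: out=1, reg = 0xB89B4F

10101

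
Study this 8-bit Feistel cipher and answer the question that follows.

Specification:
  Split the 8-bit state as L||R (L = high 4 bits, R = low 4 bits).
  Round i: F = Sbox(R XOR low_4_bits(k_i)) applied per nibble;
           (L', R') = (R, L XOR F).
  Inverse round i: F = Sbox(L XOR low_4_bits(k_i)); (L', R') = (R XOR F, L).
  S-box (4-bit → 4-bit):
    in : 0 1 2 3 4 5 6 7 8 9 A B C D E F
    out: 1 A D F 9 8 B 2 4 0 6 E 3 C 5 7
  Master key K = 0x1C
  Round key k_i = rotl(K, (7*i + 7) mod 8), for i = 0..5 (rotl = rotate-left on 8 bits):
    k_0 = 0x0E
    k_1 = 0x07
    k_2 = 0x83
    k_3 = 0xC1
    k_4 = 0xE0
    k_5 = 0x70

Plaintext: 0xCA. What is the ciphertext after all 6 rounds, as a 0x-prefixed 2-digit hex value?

0x26

s_0 = plaintext = 0xCA
s_1 = Round(s_0, k_0) = 0xA5
s_2 = Round(s_1, k_1) = 0x57
s_3 = Round(s_2, k_2) = 0x7C
s_4 = Round(s_3, k_3) = 0xCB
s_5 = Round(s_4, k_4) = 0xB2
s_6 = Round(s_5, k_5) = 0x26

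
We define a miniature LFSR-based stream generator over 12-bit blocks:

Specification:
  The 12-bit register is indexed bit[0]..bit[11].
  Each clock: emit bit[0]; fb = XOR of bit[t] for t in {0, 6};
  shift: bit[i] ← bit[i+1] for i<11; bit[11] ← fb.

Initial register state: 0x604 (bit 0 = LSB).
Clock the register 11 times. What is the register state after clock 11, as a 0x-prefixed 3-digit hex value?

reg_0 = 0x604
clock 1: out=0, reg = 0x302
clock 2: out=0, reg = 0x181
clock 3: out=1, reg = 0x8C0
clock 4: out=0, reg = 0xC60
clock 5: out=0, reg = 0xE30
clock 6: out=0, reg = 0x718
clock 7: out=0, reg = 0x38C
clock 8: out=0, reg = 0x1C6
clock 9: out=0, reg = 0x8E3
clock 10: out=1, reg = 0x471
clock 11: out=1, reg = 0x238

0x238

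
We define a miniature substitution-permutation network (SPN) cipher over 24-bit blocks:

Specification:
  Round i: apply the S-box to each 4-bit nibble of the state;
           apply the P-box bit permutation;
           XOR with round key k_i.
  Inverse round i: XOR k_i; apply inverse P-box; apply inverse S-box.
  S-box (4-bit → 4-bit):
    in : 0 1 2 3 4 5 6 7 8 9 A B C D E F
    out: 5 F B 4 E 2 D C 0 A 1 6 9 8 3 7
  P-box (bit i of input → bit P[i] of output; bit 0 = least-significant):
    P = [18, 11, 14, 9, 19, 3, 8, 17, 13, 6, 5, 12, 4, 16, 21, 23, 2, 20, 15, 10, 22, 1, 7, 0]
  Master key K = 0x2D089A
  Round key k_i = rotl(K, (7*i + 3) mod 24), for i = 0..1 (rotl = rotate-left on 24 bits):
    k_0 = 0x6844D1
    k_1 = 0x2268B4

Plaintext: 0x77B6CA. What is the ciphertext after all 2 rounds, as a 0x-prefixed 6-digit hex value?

0x058D07

s_0 = plaintext = 0x77B6CA
s_1 = Round(s_0, k_0) = 0x47F070
s_2 = Round(s_1, k_1) = 0x058D07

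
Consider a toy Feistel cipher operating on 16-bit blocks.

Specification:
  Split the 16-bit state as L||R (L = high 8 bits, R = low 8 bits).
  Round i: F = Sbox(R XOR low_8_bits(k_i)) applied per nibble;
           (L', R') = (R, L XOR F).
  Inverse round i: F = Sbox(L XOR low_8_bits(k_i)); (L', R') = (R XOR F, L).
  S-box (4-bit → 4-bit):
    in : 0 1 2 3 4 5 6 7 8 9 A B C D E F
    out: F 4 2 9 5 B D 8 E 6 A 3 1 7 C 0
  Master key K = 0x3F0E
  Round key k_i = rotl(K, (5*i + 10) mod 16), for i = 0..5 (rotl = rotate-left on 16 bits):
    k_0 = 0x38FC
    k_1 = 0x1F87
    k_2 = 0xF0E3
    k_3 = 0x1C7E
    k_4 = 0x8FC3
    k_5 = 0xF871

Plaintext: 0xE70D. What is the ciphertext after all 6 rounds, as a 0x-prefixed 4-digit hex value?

s_0 = plaintext = 0xE70D
s_1 = Round(s_0, k_0) = 0x0DE3
s_2 = Round(s_1, k_1) = 0xE3D8
s_3 = Round(s_2, k_2) = 0xD870
s_4 = Round(s_3, k_3) = 0x7024
s_5 = Round(s_4, k_4) = 0x24B8
s_6 = Round(s_5, k_5) = 0xB832

0xB832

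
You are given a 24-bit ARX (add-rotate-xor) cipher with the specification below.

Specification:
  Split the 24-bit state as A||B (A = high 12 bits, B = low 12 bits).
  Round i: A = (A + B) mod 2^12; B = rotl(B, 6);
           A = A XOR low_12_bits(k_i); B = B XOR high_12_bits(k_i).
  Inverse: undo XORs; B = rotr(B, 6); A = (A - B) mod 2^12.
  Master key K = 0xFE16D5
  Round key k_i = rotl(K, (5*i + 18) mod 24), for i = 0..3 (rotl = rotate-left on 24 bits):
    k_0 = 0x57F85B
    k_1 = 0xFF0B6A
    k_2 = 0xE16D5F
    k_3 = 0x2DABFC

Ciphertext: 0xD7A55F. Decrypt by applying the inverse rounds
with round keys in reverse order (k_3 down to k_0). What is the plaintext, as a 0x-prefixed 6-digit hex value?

s_0 = ciphertext = 0xD7A55F
s_1 = InvRound(s_0, k_3) = 0x52815E
s_2 = InvRound(s_1, k_2) = 0x63A23D
s_3 = InvRound(s_2, k_1) = 0x9D9377
s_4 = InvRound(s_3, k_0) = 0xF6A218

0xF6A218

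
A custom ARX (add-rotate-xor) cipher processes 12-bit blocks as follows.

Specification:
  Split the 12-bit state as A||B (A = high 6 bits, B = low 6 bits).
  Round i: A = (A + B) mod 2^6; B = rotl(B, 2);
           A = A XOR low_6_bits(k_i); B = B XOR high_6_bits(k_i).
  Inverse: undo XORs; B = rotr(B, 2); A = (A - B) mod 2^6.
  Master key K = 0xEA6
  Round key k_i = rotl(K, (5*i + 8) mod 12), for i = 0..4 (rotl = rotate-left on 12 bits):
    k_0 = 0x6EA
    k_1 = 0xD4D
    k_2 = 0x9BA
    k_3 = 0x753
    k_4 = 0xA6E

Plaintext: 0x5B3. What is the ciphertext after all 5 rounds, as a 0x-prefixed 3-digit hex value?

s_0 = plaintext = 0x5B3
s_1 = Round(s_0, k_0) = 0x8D4
s_2 = Round(s_1, k_1) = 0xEA4
s_3 = Round(s_2, k_2) = 0x934
s_4 = Round(s_3, k_3) = 0x2CE
s_5 = Round(s_4, k_4) = 0xDD1

0xDD1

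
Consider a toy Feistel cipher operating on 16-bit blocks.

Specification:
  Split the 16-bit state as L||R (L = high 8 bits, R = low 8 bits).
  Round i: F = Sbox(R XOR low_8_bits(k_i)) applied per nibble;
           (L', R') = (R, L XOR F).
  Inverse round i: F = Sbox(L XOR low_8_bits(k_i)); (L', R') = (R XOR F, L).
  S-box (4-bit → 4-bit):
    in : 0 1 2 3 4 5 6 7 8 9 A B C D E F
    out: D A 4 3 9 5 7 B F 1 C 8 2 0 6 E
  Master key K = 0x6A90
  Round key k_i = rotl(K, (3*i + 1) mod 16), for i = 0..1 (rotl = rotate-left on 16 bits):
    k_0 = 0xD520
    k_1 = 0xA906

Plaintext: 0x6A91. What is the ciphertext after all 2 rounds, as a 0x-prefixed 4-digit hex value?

s_0 = plaintext = 0x6A91
s_1 = Round(s_0, k_0) = 0x91E0
s_2 = Round(s_1, k_1) = 0xE0F6

0xE0F6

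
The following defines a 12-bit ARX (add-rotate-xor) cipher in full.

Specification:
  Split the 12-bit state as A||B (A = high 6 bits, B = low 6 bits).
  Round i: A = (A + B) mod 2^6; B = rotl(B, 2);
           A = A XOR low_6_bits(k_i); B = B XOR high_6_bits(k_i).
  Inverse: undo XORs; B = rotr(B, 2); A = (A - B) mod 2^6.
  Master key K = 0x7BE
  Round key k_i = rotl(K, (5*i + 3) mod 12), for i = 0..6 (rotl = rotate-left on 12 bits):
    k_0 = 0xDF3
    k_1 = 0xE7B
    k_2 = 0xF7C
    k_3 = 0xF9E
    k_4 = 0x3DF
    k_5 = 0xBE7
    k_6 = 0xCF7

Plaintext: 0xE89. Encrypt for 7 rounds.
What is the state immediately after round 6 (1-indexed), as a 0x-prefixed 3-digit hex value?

0xF52

s_0 = plaintext = 0xE89
s_1 = Round(s_0, k_0) = 0xC13
s_2 = Round(s_1, k_1) = 0xE34
s_3 = Round(s_2, k_2) = 0x42E
s_4 = Round(s_3, k_3) = 0x804
s_5 = Round(s_4, k_4) = 0xEDF
s_6 = Round(s_5, k_5) = 0xF52
s_7 = Round(s_6, k_6) = 0xE3A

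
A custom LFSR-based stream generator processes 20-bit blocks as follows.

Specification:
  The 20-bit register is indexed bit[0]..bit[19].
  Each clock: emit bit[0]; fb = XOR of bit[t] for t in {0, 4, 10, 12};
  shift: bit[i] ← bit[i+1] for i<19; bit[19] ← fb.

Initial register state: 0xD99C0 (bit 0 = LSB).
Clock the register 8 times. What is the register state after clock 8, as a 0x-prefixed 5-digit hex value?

reg_0 = 0xD99C0
clock 1: out=0, reg = 0xECCE0
clock 2: out=0, reg = 0xF6670
clock 3: out=0, reg = 0x7B338
clock 4: out=0, reg = 0x3D99C
clock 5: out=0, reg = 0x1ECCE
clock 6: out=0, reg = 0x8F667
clock 7: out=1, reg = 0xC7B33
clock 8: out=1, reg = 0xE3D99

0xE3D99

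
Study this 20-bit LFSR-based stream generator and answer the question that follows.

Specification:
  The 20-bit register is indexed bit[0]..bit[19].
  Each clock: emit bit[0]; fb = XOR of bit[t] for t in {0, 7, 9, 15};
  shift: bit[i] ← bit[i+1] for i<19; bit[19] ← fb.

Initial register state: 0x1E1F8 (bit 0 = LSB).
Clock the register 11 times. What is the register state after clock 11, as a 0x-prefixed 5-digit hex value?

0x7903C

reg_0 = 0x1E1F8
clock 1: out=0, reg = 0x0F0FC
clock 2: out=0, reg = 0x0787E
clock 3: out=0, reg = 0x03C3F
clock 4: out=1, reg = 0x81E1F
clock 5: out=1, reg = 0x40F0F
clock 6: out=1, reg = 0x20787
clock 7: out=1, reg = 0x903C3
clock 8: out=1, reg = 0xC81E1
clock 9: out=1, reg = 0xE40F0
clock 10: out=0, reg = 0xF2078
clock 11: out=0, reg = 0x7903C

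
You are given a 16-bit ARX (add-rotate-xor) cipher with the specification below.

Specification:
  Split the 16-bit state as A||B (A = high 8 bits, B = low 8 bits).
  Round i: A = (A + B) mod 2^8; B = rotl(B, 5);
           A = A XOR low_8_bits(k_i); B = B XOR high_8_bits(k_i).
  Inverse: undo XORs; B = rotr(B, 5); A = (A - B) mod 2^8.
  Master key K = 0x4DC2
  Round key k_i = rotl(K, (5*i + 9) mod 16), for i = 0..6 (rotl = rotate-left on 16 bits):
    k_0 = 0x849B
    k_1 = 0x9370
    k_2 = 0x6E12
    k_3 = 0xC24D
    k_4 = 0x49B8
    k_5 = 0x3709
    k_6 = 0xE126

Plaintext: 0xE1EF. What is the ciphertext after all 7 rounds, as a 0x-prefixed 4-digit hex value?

s_0 = plaintext = 0xE1EF
s_1 = Round(s_0, k_0) = 0x4B79
s_2 = Round(s_1, k_1) = 0xB4BC
s_3 = Round(s_2, k_2) = 0x62F9
s_4 = Round(s_3, k_3) = 0x16FD
s_5 = Round(s_4, k_4) = 0xABF6
s_6 = Round(s_5, k_5) = 0xA8E9
s_7 = Round(s_6, k_6) = 0xB7DC

0xB7DC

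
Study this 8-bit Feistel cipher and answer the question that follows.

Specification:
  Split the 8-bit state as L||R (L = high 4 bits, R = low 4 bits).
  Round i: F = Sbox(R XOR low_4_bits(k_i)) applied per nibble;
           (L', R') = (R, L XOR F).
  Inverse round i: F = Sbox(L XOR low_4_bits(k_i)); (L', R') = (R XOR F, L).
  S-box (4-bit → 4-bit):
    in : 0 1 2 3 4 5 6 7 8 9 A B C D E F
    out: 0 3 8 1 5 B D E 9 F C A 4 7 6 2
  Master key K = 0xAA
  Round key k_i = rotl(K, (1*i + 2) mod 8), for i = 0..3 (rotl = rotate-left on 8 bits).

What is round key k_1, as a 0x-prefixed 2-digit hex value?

K = 0xAA
k_0 = rotl(K, (1*0+2) mod 8) = rotl(K, 2) = 0xAA
k_1 = rotl(K, (1*1+2) mod 8) = rotl(K, 3) = 0x55

0x55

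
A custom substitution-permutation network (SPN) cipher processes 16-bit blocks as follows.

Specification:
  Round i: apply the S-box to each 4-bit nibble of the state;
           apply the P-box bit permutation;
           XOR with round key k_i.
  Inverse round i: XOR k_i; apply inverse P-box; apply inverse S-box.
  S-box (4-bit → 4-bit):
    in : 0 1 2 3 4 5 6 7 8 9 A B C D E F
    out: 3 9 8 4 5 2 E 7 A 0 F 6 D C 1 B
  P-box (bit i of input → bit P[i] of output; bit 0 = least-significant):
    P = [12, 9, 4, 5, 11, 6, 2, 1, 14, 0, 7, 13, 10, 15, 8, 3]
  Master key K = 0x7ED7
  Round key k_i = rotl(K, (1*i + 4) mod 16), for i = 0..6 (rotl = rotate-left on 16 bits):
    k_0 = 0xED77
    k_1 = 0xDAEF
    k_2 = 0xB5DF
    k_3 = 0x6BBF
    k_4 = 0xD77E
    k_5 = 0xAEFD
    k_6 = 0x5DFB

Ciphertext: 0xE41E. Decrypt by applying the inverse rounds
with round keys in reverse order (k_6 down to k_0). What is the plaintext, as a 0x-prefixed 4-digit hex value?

0x6CD0

s_0 = ciphertext = 0xE41E
s_1 = InvRound(s_0, k_6) = 0xB671
s_2 = InvRound(s_1, k_5) = 0x234E
s_3 = InvRound(s_2, k_4) = 0x019C
s_4 = InvRound(s_3, k_3) = 0x9F18
s_5 = InvRound(s_4, k_2) = 0x96A5
s_6 = InvRound(s_5, k_1) = 0x1EF9
s_7 = InvRound(s_6, k_0) = 0x6CD0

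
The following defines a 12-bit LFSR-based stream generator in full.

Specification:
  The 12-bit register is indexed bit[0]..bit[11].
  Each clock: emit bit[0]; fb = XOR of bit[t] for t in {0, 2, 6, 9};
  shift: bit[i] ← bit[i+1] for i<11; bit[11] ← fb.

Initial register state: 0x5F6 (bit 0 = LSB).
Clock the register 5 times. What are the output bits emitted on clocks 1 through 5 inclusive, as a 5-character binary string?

reg_0 = 0x5F6
clock 1: out=0, reg = 0x2FB
clock 2: out=1, reg = 0x97D
clock 3: out=1, reg = 0xCBE
clock 4: out=0, reg = 0xE5F
clock 5: out=1, reg = 0x72F

01101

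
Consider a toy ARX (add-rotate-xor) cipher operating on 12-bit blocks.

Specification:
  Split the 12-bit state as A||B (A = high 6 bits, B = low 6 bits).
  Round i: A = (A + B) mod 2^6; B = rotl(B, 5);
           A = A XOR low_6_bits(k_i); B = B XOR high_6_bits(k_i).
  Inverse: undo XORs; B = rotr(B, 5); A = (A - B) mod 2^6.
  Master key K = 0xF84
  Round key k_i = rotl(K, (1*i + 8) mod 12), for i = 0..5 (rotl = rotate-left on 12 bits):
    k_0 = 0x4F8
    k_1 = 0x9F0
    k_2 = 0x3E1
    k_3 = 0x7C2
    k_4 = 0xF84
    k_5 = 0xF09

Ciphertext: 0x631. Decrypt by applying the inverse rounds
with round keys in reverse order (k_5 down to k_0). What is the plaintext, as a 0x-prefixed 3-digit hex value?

0xE64

s_0 = ciphertext = 0x631
s_1 = InvRound(s_0, k_5) = 0xDDA
s_2 = InvRound(s_1, k_4) = 0xA89
s_3 = InvRound(s_2, k_3) = 0xF2C
s_4 = InvRound(s_3, k_2) = 0x587
s_5 = InvRound(s_4, k_1) = 0x941
s_6 = InvRound(s_5, k_0) = 0xE64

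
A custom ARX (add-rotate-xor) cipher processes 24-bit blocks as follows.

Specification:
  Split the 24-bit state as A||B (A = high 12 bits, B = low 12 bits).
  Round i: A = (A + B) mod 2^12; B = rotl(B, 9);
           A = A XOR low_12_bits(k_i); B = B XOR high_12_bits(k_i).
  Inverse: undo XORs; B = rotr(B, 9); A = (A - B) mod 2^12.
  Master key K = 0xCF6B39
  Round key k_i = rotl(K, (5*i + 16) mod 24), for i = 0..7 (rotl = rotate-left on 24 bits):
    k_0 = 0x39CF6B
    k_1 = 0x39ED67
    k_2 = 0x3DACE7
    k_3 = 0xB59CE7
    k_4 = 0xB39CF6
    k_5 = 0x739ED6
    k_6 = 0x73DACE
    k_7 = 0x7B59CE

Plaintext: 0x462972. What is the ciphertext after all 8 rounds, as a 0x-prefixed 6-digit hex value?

0x68E7FC

s_0 = plaintext = 0x462972
s_1 = Round(s_0, k_0) = 0x2BF6B2
s_2 = Round(s_1, k_1) = 0x416748
s_3 = Round(s_2, k_2) = 0x7B9333
s_4 = Round(s_3, k_3) = 0x60BD3F
s_5 = Round(s_4, k_4) = 0xFBC49E
s_6 = Round(s_5, k_5) = 0xA8CBAA
s_7 = Round(s_6, k_6) = 0xCF8248
s_8 = Round(s_7, k_7) = 0x68E7FC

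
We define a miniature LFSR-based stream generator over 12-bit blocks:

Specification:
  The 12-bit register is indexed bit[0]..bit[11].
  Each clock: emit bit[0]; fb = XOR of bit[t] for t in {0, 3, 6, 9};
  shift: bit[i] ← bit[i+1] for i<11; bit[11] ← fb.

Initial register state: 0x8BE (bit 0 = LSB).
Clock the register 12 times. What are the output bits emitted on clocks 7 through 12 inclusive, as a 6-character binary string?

reg_0 = 0x8BE
clock 1: out=0, reg = 0xC5F
clock 2: out=1, reg = 0xE2F
clock 3: out=1, reg = 0xF17
clock 4: out=1, reg = 0x78B
clock 5: out=1, reg = 0xBC5
clock 6: out=1, reg = 0xDE2
clock 7: out=0, reg = 0xEF1
clock 8: out=1, reg = 0xF78
clock 9: out=0, reg = 0xFBC
clock 10: out=0, reg = 0x7DE
clock 11: out=0, reg = 0xBEF
clock 12: out=1, reg = 0x5F7

010001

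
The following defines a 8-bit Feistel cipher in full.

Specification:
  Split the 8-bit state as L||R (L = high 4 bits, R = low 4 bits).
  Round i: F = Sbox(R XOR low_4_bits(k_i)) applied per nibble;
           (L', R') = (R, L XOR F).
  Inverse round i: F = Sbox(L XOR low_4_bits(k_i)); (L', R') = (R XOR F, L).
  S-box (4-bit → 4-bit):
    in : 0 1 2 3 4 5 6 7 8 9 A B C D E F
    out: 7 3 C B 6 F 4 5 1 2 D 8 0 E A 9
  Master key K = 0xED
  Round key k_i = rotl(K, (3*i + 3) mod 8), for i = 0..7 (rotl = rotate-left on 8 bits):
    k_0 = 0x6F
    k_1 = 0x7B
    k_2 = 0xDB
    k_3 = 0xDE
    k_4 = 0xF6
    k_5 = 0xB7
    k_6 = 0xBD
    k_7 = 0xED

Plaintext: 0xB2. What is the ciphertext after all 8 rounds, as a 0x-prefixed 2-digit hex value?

0x17

s_0 = plaintext = 0xB2
s_1 = Round(s_0, k_0) = 0x25
s_2 = Round(s_1, k_1) = 0x58
s_3 = Round(s_2, k_2) = 0x8E
s_4 = Round(s_3, k_3) = 0xEF
s_5 = Round(s_4, k_4) = 0xFC
s_6 = Round(s_5, k_5) = 0xC7
s_7 = Round(s_6, k_6) = 0x71
s_8 = Round(s_7, k_7) = 0x17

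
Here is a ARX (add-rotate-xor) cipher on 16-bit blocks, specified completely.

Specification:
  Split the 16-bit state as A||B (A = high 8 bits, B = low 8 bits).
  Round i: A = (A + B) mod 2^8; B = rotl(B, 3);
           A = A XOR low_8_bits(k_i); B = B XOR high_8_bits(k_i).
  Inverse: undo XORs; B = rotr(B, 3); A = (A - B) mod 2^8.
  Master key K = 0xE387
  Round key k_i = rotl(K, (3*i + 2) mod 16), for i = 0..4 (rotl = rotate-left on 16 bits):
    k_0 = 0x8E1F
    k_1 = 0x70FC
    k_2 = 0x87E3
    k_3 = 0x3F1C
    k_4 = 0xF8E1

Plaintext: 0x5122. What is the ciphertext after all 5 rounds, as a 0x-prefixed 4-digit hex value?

s_0 = plaintext = 0x5122
s_1 = Round(s_0, k_0) = 0x6C9F
s_2 = Round(s_1, k_1) = 0xF78C
s_3 = Round(s_2, k_2) = 0x60E3
s_4 = Round(s_3, k_3) = 0x5F20
s_5 = Round(s_4, k_4) = 0x9EF9

0x9EF9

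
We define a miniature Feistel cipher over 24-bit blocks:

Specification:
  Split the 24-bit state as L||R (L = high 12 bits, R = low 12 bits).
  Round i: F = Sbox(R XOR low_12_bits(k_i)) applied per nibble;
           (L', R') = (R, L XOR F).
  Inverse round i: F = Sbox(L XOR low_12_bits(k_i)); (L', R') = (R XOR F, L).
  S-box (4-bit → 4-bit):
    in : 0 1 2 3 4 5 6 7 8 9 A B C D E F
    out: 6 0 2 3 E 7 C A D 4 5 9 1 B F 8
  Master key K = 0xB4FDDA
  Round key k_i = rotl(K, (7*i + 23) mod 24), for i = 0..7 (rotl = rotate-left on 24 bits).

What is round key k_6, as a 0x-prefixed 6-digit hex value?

K = 0xB4FDDA
k_0 = rotl(K, (7*0+23) mod 24) = rotl(K, 23) = 0x5A7EED
k_1 = rotl(K, (7*1+23) mod 24) = rotl(K, 6) = 0x3F76AD
k_2 = rotl(K, (7*2+23) mod 24) = rotl(K, 13) = 0xBB569F
k_3 = rotl(K, (7*3+23) mod 24) = rotl(K, 20) = 0xAB4FDD
k_4 = rotl(K, (7*4+23) mod 24) = rotl(K, 3) = 0xA7EED5
k_5 = rotl(K, (7*5+23) mod 24) = rotl(K, 10) = 0xF76AD3
k_6 = rotl(K, (7*6+23) mod 24) = rotl(K, 17) = 0xB569FB

0xB569FB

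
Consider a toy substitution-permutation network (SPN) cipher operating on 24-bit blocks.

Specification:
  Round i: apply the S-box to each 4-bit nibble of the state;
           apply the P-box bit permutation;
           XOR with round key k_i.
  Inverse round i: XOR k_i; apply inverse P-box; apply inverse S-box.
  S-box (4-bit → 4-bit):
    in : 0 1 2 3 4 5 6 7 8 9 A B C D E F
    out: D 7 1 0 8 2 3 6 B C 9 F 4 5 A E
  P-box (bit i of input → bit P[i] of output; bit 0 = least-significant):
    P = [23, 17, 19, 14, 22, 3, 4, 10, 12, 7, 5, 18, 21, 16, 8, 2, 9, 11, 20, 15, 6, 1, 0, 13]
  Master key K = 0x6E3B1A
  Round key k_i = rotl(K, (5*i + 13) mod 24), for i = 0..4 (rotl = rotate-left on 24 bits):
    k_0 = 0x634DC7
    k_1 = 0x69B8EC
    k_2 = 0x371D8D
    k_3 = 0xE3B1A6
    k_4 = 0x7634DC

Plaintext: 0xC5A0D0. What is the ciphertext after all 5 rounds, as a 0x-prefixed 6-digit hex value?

0x029FDA

s_0 = plaintext = 0xC5A0D0
s_1 = Round(s_0, k_0) = 0x8F15F2
s_2 = Round(s_1, k_1) = 0xD81536
s_3 = Round(s_2, k_2) = 0x94964C
s_4 = Round(s_3, k_3) = 0xEB0423
s_5 = Round(s_4, k_4) = 0x029FDA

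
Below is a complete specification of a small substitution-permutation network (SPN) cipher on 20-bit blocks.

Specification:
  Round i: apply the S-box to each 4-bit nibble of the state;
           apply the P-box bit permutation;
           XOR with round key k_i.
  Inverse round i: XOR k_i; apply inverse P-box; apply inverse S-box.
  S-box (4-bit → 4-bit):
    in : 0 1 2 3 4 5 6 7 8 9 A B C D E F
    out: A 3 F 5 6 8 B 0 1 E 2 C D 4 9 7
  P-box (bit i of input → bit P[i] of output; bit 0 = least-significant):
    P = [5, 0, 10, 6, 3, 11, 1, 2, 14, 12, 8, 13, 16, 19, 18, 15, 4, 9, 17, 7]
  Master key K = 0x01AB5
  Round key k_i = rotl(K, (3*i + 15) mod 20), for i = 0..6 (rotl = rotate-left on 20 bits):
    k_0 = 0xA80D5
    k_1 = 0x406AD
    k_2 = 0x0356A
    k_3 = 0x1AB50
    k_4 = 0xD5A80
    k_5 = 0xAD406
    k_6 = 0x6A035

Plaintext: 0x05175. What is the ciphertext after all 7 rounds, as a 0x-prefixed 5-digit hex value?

0xAEFB5

s_0 = plaintext = 0x05175
s_1 = Round(s_0, k_0) = 0xA5215
s_2 = Round(s_1, k_1) = 0x4FDE5
s_3 = Round(s_2, k_2) = 0xF3626
s_4 = Round(s_3, k_3) = 0x6D12F
s_5 = Round(s_4, k_4) = 0x9043F
s_6 = Round(s_5, k_5) = 0x043AD
s_7 = Round(s_6, k_6) = 0xAEFB5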